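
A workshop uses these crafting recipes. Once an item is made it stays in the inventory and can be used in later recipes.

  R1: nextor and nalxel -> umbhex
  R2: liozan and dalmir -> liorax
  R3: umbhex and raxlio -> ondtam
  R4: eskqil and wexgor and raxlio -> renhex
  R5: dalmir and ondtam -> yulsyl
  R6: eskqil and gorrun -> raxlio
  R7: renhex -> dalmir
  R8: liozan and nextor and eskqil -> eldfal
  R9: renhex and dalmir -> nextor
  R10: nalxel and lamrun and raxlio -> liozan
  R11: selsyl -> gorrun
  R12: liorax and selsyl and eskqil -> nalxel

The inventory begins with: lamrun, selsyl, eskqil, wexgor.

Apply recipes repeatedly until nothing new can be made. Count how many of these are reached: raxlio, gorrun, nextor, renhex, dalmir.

selsyl -> gorrun (R11).
eskqil and gorrun -> raxlio (R6).
Using R4, eskqil, wexgor, and raxlio make renhex.
renhex -> dalmir (R7).
renhex and dalmir -> nextor (R9).
raxlio: reached.
gorrun: reached.
nextor: reached.
renhex: reached.
dalmir: reached.
All 5 are reached.

5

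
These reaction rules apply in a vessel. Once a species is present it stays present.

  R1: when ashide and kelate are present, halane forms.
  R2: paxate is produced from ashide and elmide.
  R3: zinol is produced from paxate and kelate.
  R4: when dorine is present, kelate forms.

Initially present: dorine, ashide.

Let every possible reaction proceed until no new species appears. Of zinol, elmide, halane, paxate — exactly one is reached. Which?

halane

dorine present → kelate forms (R4).
ashide and kelate present → halane forms (R1).
zinol would need paxate and kelate (R3), but paxate never forms. paxate would need ashide and elmide (R2), but elmide never forms. No rule produces elmide, and it is not given.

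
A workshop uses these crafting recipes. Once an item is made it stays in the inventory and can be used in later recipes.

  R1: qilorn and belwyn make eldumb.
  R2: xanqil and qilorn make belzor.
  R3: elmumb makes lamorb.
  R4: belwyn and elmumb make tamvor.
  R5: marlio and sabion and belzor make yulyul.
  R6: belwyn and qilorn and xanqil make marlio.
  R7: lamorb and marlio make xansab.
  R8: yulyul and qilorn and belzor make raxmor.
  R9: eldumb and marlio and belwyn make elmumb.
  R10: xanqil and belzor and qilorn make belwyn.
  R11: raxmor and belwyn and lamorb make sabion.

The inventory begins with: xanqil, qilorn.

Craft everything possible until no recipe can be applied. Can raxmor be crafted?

raxmor would need yulyul, qilorn, and belzor (R8), but yulyul is never obtained.

No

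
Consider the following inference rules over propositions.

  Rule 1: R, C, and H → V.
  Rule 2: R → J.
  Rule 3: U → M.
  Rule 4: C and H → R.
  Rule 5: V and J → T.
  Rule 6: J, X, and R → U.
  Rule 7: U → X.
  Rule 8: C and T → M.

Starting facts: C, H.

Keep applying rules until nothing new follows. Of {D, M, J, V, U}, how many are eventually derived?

3

C and H hold, so R follows (Rule 4).
From R, Rule 2 gives J.
From R, C, and H, Rule 1 gives V.
From V and J, Rule 5 gives T.
C and T hold, so M follows (Rule 8).
No rule produces D, and it is not given.
M: reached.
J: reached.
V: reached.
U would need J, X, and R (Rule 6), but X is never established.
Reached: M, J, and V — 3 of the 5.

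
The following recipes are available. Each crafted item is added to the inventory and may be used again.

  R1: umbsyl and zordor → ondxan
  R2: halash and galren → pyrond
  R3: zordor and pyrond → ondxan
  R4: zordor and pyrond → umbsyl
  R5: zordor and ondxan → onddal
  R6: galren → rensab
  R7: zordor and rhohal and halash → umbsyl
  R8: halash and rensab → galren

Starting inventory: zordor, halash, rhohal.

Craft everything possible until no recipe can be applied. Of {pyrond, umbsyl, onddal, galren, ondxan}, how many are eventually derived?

zordor and rhohal and halash → umbsyl (R7).
umbsyl and zordor → ondxan (R1).
Using R5, zordor and ondxan make onddal.
pyrond would need halash and galren (R2), but galren is never obtained.
umbsyl: reached.
onddal: reached.
galren would need halash and rensab (R8), but rensab is never obtained.
ondxan: reached.
Reached: umbsyl, onddal, and ondxan — 3 of the 5.

3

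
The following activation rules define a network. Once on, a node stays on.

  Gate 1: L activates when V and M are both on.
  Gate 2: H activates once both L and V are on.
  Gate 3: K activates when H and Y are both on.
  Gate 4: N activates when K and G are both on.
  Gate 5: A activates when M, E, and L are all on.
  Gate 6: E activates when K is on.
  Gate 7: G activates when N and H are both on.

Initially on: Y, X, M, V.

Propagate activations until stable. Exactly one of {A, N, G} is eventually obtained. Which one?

V and M are on, so L activates (Gate 1).
L and V are on, so H activates (Gate 2).
H and Y are on, so K activates (Gate 3).
Gate 6: K on → E on.
Gate 5: M, E, and L on → A on.
N would need K and G (Gate 4), but G never turns on. G would need N and H (Gate 7), but N never turns on.

A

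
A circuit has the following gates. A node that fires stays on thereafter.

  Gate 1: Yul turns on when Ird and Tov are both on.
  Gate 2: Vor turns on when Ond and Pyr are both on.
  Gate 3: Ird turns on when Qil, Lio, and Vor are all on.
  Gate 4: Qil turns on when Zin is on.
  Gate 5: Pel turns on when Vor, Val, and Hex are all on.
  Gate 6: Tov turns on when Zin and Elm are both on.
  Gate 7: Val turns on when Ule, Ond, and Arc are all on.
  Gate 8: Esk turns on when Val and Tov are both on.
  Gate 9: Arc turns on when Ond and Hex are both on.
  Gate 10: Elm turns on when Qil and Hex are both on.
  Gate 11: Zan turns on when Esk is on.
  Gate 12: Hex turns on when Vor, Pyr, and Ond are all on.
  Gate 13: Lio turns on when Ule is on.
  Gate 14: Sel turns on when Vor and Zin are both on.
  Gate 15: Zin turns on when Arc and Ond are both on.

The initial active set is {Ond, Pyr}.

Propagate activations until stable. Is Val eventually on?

Val would need Ule, Ond, and Arc (Gate 7), but Ule never turns on.

No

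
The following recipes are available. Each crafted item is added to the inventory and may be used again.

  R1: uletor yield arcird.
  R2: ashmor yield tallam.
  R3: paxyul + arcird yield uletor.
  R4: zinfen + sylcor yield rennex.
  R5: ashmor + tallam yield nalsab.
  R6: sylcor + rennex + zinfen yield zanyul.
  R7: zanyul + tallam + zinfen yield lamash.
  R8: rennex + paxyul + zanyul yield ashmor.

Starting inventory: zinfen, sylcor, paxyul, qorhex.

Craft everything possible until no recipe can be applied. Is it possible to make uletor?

uletor would need paxyul and arcird (R3), but arcird is never obtained.

No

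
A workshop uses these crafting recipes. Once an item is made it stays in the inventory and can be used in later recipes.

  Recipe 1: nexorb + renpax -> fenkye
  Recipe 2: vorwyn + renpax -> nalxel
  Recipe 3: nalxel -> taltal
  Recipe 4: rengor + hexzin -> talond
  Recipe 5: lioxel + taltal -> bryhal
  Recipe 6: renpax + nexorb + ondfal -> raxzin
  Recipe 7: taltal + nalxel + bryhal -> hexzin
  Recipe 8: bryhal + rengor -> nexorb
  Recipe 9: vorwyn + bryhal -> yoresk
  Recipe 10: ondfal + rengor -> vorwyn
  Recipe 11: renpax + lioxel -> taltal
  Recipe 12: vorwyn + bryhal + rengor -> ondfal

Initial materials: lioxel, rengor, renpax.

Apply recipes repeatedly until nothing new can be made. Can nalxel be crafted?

No

nalxel would need vorwyn and renpax (Recipe 2), but vorwyn is never obtained.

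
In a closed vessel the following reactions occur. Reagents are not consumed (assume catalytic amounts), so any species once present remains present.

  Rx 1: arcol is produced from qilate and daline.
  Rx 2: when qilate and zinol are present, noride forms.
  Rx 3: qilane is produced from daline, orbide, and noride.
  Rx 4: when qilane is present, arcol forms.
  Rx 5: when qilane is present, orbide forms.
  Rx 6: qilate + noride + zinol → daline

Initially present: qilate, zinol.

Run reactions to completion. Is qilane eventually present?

No

qilane would need daline, orbide, and noride (Rx 3), but orbide never forms.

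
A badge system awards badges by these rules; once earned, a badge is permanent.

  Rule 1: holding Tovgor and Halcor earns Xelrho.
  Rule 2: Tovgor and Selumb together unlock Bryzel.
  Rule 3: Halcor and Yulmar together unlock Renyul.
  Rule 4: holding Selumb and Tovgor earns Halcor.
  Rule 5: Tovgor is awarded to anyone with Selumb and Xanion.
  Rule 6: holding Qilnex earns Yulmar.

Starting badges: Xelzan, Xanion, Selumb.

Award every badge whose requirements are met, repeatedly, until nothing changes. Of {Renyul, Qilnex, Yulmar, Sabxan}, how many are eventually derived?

Renyul would need Halcor and Yulmar (Rule 3), but Yulmar is never earned.
No rule produces Qilnex, and it is not given.
Yulmar would need Qilnex (Rule 6), but Qilnex is never earned.
No rule produces Sabxan, and it is not given.
None of the 4 are reached.

0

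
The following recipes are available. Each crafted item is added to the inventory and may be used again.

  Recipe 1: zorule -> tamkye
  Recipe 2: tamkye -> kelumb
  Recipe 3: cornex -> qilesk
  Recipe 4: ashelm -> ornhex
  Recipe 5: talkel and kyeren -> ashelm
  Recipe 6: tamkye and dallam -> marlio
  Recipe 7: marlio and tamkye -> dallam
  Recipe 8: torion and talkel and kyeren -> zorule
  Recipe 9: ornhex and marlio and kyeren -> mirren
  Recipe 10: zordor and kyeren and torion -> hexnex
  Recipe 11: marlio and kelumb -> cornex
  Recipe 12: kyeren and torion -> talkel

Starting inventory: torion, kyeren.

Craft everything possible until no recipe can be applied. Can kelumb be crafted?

Using Recipe 12, kyeren and torion make talkel.
torion and talkel and kyeren -> zorule (Recipe 8).
Using Recipe 1, zorule makes tamkye.
tamkye -> kelumb (Recipe 2).

Yes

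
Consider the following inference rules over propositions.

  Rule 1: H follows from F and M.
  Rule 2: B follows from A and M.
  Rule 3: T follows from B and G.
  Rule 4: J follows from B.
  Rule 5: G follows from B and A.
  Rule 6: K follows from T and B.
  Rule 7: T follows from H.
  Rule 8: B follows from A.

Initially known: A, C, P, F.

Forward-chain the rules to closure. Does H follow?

H would need F and M (Rule 1), but M is never established.

No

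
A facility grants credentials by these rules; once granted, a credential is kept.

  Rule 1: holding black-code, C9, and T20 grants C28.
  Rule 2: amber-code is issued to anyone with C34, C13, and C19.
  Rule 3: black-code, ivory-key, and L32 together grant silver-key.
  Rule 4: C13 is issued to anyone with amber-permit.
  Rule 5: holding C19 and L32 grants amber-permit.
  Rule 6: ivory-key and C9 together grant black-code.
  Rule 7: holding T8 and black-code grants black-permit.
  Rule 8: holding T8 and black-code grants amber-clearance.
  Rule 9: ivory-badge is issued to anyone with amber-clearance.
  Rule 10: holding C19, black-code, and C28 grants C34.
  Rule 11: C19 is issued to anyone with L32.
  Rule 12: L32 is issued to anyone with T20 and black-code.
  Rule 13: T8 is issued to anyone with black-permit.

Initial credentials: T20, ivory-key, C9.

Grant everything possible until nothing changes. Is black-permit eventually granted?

black-permit would need T8 and black-code (Rule 7), but T8 is never granted.

No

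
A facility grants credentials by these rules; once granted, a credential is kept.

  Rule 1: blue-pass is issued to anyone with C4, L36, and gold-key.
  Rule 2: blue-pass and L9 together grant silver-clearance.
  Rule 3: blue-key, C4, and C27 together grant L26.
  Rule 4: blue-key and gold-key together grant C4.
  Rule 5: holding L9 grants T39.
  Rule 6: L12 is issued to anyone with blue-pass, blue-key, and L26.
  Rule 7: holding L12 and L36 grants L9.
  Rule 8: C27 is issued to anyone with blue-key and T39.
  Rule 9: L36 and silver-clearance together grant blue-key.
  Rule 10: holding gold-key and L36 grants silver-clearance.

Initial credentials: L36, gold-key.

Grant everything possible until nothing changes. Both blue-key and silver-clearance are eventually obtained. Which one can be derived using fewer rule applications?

silver-clearance

silver-clearance: Holding gold-key and L36 grants silver-clearance (Rule 10). [1 rule application]
blue-key: Holding gold-key and L36 grants silver-clearance (Rule 10). Holding L36 and silver-clearance grants blue-key (Rule 9). [2 rule applications]
silver-clearance needs fewer.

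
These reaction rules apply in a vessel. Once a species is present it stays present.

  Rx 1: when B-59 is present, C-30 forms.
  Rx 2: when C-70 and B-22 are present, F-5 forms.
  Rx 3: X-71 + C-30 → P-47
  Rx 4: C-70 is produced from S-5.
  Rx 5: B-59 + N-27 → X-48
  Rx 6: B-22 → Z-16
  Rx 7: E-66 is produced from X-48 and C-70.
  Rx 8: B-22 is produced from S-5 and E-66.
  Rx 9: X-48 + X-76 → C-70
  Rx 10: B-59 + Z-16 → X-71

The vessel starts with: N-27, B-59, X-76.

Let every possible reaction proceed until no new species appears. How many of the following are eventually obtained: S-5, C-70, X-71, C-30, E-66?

B-59 present → C-30 forms (Rx 1).
B-59 and N-27 present → X-48 forms (Rx 5).
X-48 and X-76 present → C-70 forms (Rx 9).
X-48 and C-70 present → E-66 forms (Rx 7).
No rule produces S-5, and it is not given.
C-70: reached.
X-71 would need B-59 and Z-16 (Rx 10), but Z-16 never forms.
C-30: reached.
E-66: reached.
Reached: C-70, C-30, and E-66 — 3 of the 5.

3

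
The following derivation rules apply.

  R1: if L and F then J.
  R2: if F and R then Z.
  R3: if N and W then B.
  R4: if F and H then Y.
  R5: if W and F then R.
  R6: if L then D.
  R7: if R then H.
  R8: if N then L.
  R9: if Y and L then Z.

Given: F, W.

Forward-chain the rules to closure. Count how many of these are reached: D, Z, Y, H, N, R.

W and F hold, so R follows (R5).
From F and R, R2 gives Z.
R holds, so H follows (R7).
From F and H, R4 gives Y.
D would need L (R6), but L is never established.
Z: reached.
Y: reached.
H: reached.
No rule produces N, and it is not given.
R: reached.
Reached: Z, Y, H, and R — 4 of the 6.

4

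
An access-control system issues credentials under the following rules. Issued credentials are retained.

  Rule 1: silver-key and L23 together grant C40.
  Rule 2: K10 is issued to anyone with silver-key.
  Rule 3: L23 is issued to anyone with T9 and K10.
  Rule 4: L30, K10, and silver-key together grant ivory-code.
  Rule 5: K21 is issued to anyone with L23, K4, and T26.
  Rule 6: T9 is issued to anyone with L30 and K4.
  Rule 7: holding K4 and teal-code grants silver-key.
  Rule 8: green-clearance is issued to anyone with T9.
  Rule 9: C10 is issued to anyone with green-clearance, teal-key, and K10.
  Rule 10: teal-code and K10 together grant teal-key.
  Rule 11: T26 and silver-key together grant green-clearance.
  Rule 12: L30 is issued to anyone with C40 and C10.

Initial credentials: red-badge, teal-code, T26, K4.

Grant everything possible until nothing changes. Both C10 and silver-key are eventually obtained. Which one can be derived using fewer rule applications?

silver-key: Holding K4 and teal-code grants silver-key (Rule 7). [1 rule application]
C10: Holding K4 and teal-code grants silver-key (Rule 7). Holding T26 and silver-key grants green-clearance (Rule 11). Holding silver-key grants K10 (Rule 2). Holding teal-code and K10 grants teal-key (Rule 10). Holding green-clearance, teal-key, and K10 grants C10 (Rule 9). [5 rule applications]
silver-key needs fewer.

silver-key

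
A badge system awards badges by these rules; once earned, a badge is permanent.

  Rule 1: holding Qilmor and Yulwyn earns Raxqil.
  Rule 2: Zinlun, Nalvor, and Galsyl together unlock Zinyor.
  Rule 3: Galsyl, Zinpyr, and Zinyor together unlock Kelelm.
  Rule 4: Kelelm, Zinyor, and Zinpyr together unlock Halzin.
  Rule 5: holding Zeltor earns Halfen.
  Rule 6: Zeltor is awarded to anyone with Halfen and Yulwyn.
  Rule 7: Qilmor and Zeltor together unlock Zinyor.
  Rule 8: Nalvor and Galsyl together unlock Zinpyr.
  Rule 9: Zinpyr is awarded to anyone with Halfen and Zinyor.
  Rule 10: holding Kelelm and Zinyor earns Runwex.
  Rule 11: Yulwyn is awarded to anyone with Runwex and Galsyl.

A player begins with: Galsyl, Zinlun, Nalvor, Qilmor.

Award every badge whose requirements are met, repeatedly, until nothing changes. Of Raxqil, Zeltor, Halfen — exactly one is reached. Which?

With Nalvor and Galsyl, Zinpyr is earned (Rule 8).
With Zinlun, Nalvor, and Galsyl, Zinyor is earned (Rule 2).
With Galsyl, Zinpyr, and Zinyor, Kelelm is earned (Rule 3).
With Kelelm and Zinyor, Runwex is earned (Rule 10).
With Runwex and Galsyl, Yulwyn is earned (Rule 11).
With Qilmor and Yulwyn, Raxqil is earned (Rule 1).
Halfen would need Zeltor (Rule 5), but Zeltor is never earned. Zeltor would need Halfen and Yulwyn (Rule 6), but Halfen is never earned.

Raxqil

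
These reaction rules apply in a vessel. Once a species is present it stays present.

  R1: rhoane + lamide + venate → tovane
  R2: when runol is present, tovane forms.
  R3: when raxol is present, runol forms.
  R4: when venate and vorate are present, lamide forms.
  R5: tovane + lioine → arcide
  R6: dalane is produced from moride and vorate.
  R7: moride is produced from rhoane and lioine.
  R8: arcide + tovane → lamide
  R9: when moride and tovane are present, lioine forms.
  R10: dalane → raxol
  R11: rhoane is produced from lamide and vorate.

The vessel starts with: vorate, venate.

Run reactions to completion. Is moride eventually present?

moride would need rhoane and lioine (R7), but lioine never forms.

No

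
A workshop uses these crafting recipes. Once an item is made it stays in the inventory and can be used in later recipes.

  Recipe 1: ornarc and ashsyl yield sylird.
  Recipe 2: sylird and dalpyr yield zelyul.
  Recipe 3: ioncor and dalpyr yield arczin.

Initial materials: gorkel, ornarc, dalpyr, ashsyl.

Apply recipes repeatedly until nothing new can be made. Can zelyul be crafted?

ornarc and ashsyl → sylird (Recipe 1).
sylird and dalpyr → zelyul (Recipe 2).

Yes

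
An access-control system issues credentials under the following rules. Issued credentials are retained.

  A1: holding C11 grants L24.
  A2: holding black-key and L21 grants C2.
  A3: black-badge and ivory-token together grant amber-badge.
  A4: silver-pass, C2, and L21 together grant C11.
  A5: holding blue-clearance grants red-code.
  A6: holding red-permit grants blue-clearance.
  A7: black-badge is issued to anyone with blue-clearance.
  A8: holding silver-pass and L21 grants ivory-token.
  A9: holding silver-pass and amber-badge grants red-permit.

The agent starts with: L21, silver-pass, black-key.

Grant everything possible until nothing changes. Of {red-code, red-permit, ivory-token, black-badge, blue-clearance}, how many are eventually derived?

Holding silver-pass and L21 grants ivory-token (A8).
red-code would need blue-clearance (A5), but blue-clearance is never granted.
red-permit would need silver-pass and amber-badge (A9), but amber-badge is never granted.
ivory-token: reached.
black-badge would need blue-clearance (A7), but blue-clearance is never granted.
blue-clearance would need red-permit (A6), but red-permit is never granted.
Reached: ivory-token — 1 of the 5.

1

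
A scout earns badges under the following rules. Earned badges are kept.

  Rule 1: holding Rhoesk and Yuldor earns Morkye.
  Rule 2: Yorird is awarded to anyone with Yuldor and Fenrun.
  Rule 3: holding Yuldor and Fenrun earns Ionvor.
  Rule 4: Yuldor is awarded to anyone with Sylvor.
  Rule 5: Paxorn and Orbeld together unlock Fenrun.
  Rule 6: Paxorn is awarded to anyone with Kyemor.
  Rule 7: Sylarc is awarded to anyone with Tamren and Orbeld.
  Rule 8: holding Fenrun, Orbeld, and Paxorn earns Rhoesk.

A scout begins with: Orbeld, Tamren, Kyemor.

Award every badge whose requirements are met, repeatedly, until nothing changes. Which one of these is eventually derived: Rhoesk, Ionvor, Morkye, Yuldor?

With Kyemor, Paxorn is earned (Rule 6).
With Paxorn and Orbeld, Fenrun is earned (Rule 5).
With Fenrun, Orbeld, and Paxorn, Rhoesk is earned (Rule 8).
Morkye would need Rhoesk and Yuldor (Rule 1), but Yuldor is never earned. Yuldor would need Sylvor (Rule 4), but Sylvor is never earned. Ionvor would need Yuldor and Fenrun (Rule 3), but Yuldor is never earned.

Rhoesk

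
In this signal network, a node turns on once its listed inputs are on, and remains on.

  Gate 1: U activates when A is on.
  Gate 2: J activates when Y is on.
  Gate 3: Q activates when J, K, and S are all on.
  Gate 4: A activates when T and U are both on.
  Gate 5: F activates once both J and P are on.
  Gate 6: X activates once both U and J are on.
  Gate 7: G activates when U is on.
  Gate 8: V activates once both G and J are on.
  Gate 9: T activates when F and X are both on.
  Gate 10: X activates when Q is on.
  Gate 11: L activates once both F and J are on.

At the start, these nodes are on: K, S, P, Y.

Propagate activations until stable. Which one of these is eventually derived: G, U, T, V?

Y is on, so J activates (Gate 2).
Gate 5: J and P on → F on.
J, K, and S are on, so Q activates (Gate 3).
Q is on, so X activates (Gate 10).
Gate 9: F and X on → T on.
U would need A (Gate 1), but A never turns on. G would need U (Gate 7), but U never turns on. V would need G and J (Gate 8), but G never turns on.

T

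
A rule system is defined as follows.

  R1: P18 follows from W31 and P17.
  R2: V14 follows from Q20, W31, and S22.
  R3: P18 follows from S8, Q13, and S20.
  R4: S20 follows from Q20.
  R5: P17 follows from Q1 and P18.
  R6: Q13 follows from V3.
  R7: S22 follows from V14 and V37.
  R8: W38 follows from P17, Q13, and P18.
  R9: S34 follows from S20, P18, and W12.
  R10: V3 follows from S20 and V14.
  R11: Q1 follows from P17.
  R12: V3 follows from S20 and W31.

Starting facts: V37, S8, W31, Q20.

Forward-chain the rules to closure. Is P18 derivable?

Yes

Q20 holds, so S20 follows (R4).
From S20 and W31, R12 gives V3.
From V3, R6 gives Q13.
S8, Q13, and S20 hold, so P18 follows (R3).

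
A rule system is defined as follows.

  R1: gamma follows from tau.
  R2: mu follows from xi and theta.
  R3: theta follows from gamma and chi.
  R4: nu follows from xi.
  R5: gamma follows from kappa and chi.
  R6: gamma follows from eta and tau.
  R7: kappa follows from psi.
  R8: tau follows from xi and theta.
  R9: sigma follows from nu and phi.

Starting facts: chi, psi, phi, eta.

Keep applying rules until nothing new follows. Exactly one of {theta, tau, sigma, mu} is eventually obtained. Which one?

From psi, R7 gives kappa.
kappa and chi hold, so gamma follows (R5).
From gamma and chi, R3 gives theta.
sigma would need nu and phi (R9), but nu is never established. mu would need xi and theta (R2), but xi is never established. tau would need xi and theta (R8), but xi is never established.

theta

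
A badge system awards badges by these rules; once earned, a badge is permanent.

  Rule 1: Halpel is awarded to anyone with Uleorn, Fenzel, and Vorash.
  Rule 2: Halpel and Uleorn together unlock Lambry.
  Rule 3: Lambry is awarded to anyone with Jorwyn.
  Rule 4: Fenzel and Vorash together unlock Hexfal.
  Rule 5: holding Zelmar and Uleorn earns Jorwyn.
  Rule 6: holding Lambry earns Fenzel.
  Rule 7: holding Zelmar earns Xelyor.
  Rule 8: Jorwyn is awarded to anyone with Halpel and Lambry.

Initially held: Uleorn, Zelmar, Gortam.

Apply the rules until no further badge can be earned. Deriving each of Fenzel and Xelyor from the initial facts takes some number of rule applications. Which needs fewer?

Xelyor: With Zelmar, Xelyor is earned (Rule 7). [1 rule application]
Fenzel: With Zelmar and Uleorn, Jorwyn is earned (Rule 5). With Jorwyn, Lambry is earned (Rule 3). With Lambry, Fenzel is earned (Rule 6). [3 rule applications]
Xelyor needs fewer.

Xelyor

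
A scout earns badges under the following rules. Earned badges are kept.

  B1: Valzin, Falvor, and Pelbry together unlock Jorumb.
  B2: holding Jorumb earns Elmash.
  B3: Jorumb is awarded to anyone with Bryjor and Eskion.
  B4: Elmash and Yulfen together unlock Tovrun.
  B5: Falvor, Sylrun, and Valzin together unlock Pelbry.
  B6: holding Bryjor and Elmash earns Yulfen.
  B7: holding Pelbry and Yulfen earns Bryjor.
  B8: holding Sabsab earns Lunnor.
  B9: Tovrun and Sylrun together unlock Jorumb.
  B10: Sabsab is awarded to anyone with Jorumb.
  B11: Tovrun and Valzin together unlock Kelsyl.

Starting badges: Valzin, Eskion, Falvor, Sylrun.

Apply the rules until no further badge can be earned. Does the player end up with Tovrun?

No

Tovrun would need Elmash and Yulfen (B4), but Yulfen is never earned.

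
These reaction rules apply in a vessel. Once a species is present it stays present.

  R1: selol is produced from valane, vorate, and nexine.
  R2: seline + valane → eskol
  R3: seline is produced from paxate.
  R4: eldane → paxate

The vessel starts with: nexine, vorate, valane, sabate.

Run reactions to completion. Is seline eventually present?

No

seline would need paxate (R3), but paxate never forms.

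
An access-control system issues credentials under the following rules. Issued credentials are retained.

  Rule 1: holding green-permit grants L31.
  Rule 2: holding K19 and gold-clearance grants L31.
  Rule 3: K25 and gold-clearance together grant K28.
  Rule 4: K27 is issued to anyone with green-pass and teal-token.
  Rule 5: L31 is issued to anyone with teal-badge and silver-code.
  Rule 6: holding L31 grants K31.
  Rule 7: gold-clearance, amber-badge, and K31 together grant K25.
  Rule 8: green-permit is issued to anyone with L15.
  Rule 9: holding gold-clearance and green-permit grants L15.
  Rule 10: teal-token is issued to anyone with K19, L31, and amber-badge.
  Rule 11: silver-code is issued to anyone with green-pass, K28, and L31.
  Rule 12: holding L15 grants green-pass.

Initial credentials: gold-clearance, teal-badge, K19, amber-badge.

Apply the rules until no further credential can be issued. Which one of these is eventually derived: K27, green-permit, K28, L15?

K28

Holding K19 and gold-clearance grants L31 (Rule 2).
Holding L31 grants K31 (Rule 6).
Holding gold-clearance, amber-badge, and K31 grants K25 (Rule 7).
Holding K25 and gold-clearance grants K28 (Rule 3).
L15 would need gold-clearance and green-permit (Rule 9), but green-permit is never granted. green-permit would need L15 (Rule 8), but L15 is never granted. K27 would need green-pass and teal-token (Rule 4), but green-pass is never granted.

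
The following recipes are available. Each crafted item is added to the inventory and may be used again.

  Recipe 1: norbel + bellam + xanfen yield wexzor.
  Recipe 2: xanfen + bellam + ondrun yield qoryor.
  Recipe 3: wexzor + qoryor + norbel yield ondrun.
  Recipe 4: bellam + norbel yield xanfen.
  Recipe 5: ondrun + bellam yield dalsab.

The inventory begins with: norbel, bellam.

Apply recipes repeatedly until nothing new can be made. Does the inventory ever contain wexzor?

Yes

Using Recipe 4, bellam and norbel make xanfen.
norbel + bellam + xanfen → wexzor (Recipe 1).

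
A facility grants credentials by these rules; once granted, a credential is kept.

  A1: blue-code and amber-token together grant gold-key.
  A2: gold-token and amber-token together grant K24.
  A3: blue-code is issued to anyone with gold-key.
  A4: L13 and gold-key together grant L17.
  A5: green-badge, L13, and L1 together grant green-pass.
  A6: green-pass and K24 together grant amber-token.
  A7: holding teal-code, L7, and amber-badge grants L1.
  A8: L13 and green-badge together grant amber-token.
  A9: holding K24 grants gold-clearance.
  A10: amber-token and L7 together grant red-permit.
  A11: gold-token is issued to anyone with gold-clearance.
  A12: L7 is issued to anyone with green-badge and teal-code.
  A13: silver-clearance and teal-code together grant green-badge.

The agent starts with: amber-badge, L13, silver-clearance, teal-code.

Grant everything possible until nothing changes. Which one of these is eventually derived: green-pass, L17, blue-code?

green-pass

Holding silver-clearance and teal-code grants green-badge (A13).
Holding green-badge and teal-code grants L7 (A12).
Holding teal-code, L7, and amber-badge grants L1 (A7).
Holding green-badge, L13, and L1 grants green-pass (A5).
L17 would need L13 and gold-key (A4), but gold-key is never granted. blue-code would need gold-key (A3), but gold-key is never granted.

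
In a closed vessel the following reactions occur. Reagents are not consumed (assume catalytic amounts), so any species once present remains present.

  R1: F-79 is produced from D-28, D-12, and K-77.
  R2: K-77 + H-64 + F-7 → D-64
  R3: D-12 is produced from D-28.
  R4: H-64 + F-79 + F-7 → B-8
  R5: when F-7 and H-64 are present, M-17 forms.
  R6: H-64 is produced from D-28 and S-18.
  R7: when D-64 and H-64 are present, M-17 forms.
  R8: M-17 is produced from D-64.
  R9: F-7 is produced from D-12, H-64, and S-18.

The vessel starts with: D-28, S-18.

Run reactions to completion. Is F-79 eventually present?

F-79 would need D-28, D-12, and K-77 (R1), but K-77 never forms.

No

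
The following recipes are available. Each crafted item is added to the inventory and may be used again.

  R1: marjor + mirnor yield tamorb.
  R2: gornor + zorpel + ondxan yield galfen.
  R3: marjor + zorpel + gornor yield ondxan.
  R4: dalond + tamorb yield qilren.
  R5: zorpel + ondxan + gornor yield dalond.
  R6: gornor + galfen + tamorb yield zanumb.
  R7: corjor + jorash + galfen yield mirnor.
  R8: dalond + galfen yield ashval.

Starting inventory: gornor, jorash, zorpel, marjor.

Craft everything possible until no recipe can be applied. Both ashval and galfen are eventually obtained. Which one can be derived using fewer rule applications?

galfen

galfen: marjor + zorpel + gornor → ondxan (R3). Using R2, gornor, zorpel, and ondxan make galfen. [2 rule applications]
ashval: marjor + zorpel + gornor → ondxan (R3). Using R2, gornor, zorpel, and ondxan make galfen. zorpel + ondxan + gornor → dalond (R5). dalond + galfen → ashval (R8). [4 rule applications]
galfen needs fewer.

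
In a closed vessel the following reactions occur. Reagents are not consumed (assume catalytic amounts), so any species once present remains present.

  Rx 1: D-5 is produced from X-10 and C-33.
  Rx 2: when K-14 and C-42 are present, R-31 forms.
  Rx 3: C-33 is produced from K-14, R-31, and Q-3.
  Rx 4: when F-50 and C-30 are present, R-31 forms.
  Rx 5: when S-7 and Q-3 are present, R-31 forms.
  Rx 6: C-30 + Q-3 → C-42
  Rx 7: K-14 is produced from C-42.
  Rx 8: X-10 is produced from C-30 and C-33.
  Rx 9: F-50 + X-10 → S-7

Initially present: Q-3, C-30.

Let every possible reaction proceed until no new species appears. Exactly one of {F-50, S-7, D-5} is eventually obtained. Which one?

D-5

C-30 and Q-3 present → C-42 forms (Rx 6).
C-42 present → K-14 forms (Rx 7).
K-14 and C-42 present → R-31 forms (Rx 2).
K-14, R-31, and Q-3 present → C-33 forms (Rx 3).
C-30 and C-33 present → X-10 forms (Rx 8).
X-10 and C-33 present → D-5 forms (Rx 1).
S-7 would need F-50 and X-10 (Rx 9), but F-50 never forms. No rule produces F-50, and it is not given.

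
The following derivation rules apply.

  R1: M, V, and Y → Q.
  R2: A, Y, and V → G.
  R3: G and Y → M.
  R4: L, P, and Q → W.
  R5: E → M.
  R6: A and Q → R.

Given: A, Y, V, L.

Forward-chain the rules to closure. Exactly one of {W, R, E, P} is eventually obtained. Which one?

A, Y, and V hold, so G follows (R2).
G and Y hold, so M follows (R3).
M, V, and Y hold, so Q follows (R1).
From A and Q, R6 gives R.
No rule produces E, and it is not given. W would need L, P, and Q (R4), but P is never established. No rule produces P, and it is not given.

R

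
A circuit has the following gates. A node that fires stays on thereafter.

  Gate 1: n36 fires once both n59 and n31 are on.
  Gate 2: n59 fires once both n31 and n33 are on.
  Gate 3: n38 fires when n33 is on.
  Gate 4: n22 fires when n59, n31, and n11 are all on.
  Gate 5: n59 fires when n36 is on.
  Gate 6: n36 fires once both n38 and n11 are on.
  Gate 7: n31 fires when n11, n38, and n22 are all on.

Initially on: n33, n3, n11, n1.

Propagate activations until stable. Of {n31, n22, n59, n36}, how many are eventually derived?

2

n33 is on, so n38 fires (Gate 3).
n38 and n11 are on, so n36 fires (Gate 6).
n36 is on, so n59 fires (Gate 5).
n31 would need n11, n38, and n22 (Gate 7), but n22 never turns on.
n22 would need n59, n31, and n11 (Gate 4), but n31 never turns on.
n59: reached.
n36: reached.
Reached: n59 and n36 — 2 of the 4.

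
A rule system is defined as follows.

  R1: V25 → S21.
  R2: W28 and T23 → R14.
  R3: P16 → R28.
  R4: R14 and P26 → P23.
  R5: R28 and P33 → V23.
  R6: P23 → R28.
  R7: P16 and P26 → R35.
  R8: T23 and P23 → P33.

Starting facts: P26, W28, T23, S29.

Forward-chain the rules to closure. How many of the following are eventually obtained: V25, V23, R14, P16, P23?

3

W28 and T23 hold, so R14 follows (R2).
From R14 and P26, R4 gives P23.
T23 and P23 hold, so P33 follows (R8).
From P23, R6 gives R28.
R28 and P33 hold, so V23 follows (R5).
No rule produces V25, and it is not given.
V23: reached.
R14: reached.
No rule produces P16, and it is not given.
P23: reached.
Reached: V23, R14, and P23 — 3 of the 5.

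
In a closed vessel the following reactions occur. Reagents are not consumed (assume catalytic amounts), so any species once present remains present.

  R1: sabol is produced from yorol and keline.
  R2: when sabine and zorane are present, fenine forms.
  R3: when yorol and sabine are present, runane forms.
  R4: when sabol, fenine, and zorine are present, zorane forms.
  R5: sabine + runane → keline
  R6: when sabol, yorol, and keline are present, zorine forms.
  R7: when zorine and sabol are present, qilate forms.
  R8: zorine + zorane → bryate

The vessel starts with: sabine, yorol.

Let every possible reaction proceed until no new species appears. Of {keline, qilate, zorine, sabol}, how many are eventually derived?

4

yorol and sabine present → runane forms (R3).
sabine and runane present → keline forms (R5).
yorol and keline present → sabol forms (R1).
sabol, yorol, and keline present → zorine forms (R6).
zorine and sabol present → qilate forms (R7).
keline: reached.
qilate: reached.
zorine: reached.
sabol: reached.
All 4 are reached.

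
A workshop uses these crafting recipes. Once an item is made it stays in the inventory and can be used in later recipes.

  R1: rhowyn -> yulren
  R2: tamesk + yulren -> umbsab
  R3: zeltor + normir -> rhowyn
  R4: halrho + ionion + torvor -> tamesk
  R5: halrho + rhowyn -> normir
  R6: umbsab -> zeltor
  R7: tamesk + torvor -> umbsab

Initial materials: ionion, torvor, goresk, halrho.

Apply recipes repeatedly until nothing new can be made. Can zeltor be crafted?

Using R4, halrho, ionion, and torvor make tamesk.
tamesk + torvor -> umbsab (R7).
Using R6, umbsab makes zeltor.

Yes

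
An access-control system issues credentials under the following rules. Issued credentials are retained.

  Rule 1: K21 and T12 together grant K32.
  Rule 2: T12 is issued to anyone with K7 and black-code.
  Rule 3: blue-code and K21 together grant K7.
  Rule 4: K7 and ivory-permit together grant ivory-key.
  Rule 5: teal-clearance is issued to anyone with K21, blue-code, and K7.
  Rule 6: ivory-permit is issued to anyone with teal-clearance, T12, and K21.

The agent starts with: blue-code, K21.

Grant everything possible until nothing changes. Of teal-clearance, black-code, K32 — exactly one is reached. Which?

Holding blue-code and K21 grants K7 (Rule 3).
Holding K21, blue-code, and K7 grants teal-clearance (Rule 5).
No rule produces black-code, and it is not given. K32 would need K21 and T12 (Rule 1), but T12 is never granted.

teal-clearance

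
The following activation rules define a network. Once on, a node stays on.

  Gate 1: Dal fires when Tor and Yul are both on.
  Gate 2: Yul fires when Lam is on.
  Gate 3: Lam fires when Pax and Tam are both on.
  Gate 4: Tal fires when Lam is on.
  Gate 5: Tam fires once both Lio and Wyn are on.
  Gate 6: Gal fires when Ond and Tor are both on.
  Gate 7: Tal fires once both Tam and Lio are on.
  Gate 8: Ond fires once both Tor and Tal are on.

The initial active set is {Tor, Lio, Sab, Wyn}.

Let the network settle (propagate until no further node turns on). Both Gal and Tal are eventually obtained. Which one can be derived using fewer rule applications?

Tal: Gate 5: Lio and Wyn on → Tam on. Tam and Lio are on, so Tal fires (Gate 7). [2 rule applications]
Gal: Lio and Wyn are on, so Tam fires (Gate 5). Tam and Lio are on, so Tal fires (Gate 7). Tor and Tal are on, so Ond fires (Gate 8). Gate 6: Ond and Tor on → Gal on. [4 rule applications]
Tal needs fewer.

Tal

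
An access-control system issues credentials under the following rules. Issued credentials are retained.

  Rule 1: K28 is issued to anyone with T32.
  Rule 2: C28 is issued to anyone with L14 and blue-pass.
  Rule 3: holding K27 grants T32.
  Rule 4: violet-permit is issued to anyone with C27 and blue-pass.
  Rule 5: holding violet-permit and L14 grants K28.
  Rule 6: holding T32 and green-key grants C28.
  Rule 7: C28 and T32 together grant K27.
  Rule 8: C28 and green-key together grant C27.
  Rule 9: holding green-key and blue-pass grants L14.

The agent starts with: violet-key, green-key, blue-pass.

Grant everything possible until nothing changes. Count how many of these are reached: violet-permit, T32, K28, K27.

2

Holding green-key and blue-pass grants L14 (Rule 9).
Holding L14 and blue-pass grants C28 (Rule 2).
Holding C28 and green-key grants C27 (Rule 8).
Holding C27 and blue-pass grants violet-permit (Rule 4).
Holding violet-permit and L14 grants K28 (Rule 5).
violet-permit: reached.
T32 would need K27 (Rule 3), but K27 is never granted.
K28: reached.
K27 would need C28 and T32 (Rule 7), but T32 is never granted.
Reached: violet-permit and K28 — 2 of the 4.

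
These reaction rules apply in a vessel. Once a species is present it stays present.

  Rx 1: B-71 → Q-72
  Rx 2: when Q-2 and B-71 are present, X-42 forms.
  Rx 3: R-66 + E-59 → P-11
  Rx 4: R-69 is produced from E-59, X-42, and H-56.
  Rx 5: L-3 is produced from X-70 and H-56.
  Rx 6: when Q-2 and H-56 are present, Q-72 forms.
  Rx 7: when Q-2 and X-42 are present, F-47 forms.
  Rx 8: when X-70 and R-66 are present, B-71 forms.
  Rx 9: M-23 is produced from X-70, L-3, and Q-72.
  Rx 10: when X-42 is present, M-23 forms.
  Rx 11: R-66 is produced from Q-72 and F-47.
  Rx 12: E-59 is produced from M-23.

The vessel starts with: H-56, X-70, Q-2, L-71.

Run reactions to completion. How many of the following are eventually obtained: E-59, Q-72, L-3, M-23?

4

Q-2 and H-56 present → Q-72 forms (Rx 6).
X-70 and H-56 present → L-3 forms (Rx 5).
X-70, L-3, and Q-72 present → M-23 forms (Rx 9).
M-23 present → E-59 forms (Rx 12).
E-59: reached.
Q-72: reached.
L-3: reached.
M-23: reached.
All 4 are reached.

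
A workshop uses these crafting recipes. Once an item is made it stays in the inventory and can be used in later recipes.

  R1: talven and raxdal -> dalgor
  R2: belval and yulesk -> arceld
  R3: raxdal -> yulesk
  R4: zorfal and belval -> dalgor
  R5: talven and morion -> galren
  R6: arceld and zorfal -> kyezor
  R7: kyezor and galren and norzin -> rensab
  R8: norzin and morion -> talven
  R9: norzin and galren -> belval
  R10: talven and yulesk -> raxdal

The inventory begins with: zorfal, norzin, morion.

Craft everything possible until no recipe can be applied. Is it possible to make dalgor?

Yes

Using R8, norzin and morion make talven.
Using R5, talven and morion make galren.
Using R9, norzin and galren make belval.
zorfal and belval -> dalgor (R4).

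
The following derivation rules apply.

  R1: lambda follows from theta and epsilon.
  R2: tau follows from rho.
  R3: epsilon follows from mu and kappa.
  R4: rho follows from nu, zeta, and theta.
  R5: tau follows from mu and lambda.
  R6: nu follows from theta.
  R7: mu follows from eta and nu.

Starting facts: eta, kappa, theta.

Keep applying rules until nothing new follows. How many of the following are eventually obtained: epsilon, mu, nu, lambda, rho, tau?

5

From theta, R6 gives nu.
From eta and nu, R7 gives mu.
mu and kappa hold, so epsilon follows (R3).
From theta and epsilon, R1 gives lambda.
From mu and lambda, R5 gives tau.
epsilon: reached.
mu: reached.
nu: reached.
lambda: reached.
rho would need nu, zeta, and theta (R4), but zeta is never established.
tau: reached.
Reached: epsilon, mu, nu, lambda, and tau — 5 of the 6.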